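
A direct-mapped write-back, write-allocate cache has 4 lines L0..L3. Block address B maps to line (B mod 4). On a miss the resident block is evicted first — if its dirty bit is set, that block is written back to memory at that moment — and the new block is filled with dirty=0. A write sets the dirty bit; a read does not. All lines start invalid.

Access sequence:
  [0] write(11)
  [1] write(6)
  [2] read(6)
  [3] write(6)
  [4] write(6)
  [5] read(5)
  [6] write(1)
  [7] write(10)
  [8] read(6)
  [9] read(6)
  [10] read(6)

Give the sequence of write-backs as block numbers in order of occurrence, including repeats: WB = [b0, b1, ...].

WB = [6, 10]

  0 | W B11 → L3 miss [D]
  1 | W B6 → L2 miss [D]
  2 | R B6 → L2 hit [D]
  3 | W B6 → L2 hit [D]
  4 | W B6 → L2 hit [D]
  5 | R B5 → L1 miss [-]
  6 | W B1 → L1 miss [D]
  7 | W B10 → L2 miss wb→B6 [D]
  8 | R B6 → L2 miss wb→B10 [-]
  9 | R B6 → L2 hit [-]
  10 | R B6 → L2 hit [-]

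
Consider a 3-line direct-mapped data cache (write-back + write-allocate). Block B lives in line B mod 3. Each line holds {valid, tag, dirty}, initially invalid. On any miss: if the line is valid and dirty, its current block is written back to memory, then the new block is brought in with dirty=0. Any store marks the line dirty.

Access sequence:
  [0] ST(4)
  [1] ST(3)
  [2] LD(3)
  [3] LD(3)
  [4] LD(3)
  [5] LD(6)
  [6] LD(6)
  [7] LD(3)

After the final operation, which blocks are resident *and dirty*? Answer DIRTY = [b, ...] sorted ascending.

DIRTY = [4]

0: W B4 -> L1 miss  d=D]
1: W B3 -> L0 miss  d=D]
2: R B3 -> L0 hit  d=D]
3: R B3 -> L0 hit  d=D]
4: R B3 -> L0 hit  d=D]
5: R B6 -> L0 miss wb->B3  d=-]
6: R B6 -> L0 hit  d=-]
7: R B3 -> L0 miss  d=-]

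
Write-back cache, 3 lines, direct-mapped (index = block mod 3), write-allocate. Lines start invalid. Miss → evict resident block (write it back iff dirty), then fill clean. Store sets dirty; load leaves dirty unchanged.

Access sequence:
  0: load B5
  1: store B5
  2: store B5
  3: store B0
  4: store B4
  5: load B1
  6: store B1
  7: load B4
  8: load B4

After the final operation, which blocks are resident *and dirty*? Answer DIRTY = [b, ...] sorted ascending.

DIRTY = [0, 5]

0: R B5 → L2 miss [-]
1: W B5 → L2 hit [D]
2: W B5 → L2 hit [D]
3: W B0 → L0 miss [D]
4: W B4 → L1 miss [D]
5: R B1 → L1 miss wb→B4 [-]
6: W B1 → L1 hit [D]
7: R B4 → L1 miss wb→B1 [-]
8: R B4 → L1 hit [-]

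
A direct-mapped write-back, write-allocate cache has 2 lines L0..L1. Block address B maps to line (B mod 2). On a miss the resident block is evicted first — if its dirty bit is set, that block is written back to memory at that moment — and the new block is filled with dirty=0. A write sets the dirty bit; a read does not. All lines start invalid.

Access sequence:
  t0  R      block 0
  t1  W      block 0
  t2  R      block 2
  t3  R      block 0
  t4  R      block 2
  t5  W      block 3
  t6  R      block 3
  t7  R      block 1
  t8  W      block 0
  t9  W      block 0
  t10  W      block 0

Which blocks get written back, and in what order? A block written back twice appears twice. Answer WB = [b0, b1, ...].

WB = [0, 3]

0: R B0 → L0 miss [-]
1: W B0 → L0 hit [D]
2: R B2 → L0 miss wb→B0 [-]
3: R B0 → L0 miss [-]
4: R B2 → L0 miss [-]
5: W B3 → L1 miss [D]
6: R B3 → L1 hit [D]
7: R B1 → L1 miss wb→B3 [-]
8: W B0 → L0 miss [D]
9: W B0 → L0 hit [D]
10: W B0 → L0 hit [D]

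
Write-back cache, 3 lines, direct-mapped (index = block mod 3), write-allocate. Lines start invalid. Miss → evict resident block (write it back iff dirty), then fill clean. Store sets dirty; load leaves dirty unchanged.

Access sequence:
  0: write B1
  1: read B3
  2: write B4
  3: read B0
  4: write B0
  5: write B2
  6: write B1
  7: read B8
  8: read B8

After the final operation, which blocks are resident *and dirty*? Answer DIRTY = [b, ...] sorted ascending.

0: W B1 -> L1 miss  d=D]
1: R B3 -> L0 miss  d=-]
2: W B4 -> L1 miss wb->B1  d=D]
3: R B0 -> L0 miss  d=-]
4: W B0 -> L0 hit  d=D]
5: W B2 -> L2 miss  d=D]
6: W B1 -> L1 miss wb->B4  d=D]
7: R B8 -> L2 miss wb->B2  d=-]
8: R B8 -> L2 hit  d=-]

DIRTY = [0, 1]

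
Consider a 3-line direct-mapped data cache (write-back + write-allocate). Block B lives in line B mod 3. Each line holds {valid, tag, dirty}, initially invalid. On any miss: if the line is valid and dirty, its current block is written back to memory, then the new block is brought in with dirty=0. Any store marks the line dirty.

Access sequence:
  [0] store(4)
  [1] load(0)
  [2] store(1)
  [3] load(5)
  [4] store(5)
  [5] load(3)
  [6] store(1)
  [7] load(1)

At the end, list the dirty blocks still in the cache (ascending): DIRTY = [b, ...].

0: W B4 -> L1 miss  d=D]
1: R B0 -> L0 miss  d=-]
2: W B1 -> L1 miss wb->B4  d=D]
3: R B5 -> L2 miss  d=-]
4: W B5 -> L2 hit  d=D]
5: R B3 -> L0 miss  d=-]
6: W B1 -> L1 hit  d=D]
7: R B1 -> L1 hit  d=D]

DIRTY = [1, 5]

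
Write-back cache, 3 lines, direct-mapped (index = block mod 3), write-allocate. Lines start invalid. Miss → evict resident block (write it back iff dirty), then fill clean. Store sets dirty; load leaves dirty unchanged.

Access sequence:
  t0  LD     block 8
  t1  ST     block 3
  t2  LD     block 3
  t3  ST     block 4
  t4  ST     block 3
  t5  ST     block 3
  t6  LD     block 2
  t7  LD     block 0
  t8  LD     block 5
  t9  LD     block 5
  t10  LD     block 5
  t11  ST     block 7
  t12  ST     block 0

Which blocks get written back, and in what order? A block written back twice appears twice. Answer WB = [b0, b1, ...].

0: R B8 → L2 miss [-]
1: W B3 → L0 miss [D]
2: R B3 → L0 hit [D]
3: W B4 → L1 miss [D]
4: W B3 → L0 hit [D]
5: W B3 → L0 hit [D]
6: R B2 → L2 miss [-]
7: R B0 → L0 miss wb→B3 [-]
8: R B5 → L2 miss [-]
9: R B5 → L2 hit [-]
10: R B5 → L2 hit [-]
11: W B7 → L1 miss wb→B4 [D]
12: W B0 → L0 hit [D]

WB = [3, 4]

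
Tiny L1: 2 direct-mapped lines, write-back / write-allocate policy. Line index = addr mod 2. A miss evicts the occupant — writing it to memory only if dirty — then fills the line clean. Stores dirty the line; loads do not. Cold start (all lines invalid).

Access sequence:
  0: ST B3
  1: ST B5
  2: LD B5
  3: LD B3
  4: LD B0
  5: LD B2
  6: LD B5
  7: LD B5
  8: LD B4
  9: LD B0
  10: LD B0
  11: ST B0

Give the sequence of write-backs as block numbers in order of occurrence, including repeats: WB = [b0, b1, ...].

  0 | W B3 → L1 miss [D]
  1 | W B5 → L1 miss wb→B3 [D]
  2 | R B5 → L1 hit [D]
  3 | R B3 → L1 miss wb→B5 [-]
  4 | R B0 → L0 miss [-]
  5 | R B2 → L0 miss [-]
  6 | R B5 → L1 miss [-]
  7 | R B5 → L1 hit [-]
  8 | R B4 → L0 miss [-]
  9 | R B0 → L0 miss [-]
  10 | R B0 → L0 hit [-]
  11 | W B0 → L0 hit [D]

WB = [3, 5]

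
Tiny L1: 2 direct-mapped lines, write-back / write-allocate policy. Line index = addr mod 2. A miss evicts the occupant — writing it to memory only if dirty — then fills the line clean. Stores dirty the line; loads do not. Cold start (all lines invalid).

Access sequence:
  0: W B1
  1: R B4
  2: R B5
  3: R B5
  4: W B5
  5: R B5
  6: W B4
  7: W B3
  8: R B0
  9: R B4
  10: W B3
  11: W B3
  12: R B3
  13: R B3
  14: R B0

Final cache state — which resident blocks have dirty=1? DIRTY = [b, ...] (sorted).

  0 | W B1 → L1 miss [D]
  1 | R B4 → L0 miss [-]
  2 | R B5 → L1 miss wb→B1 [-]
  3 | R B5 → L1 hit [-]
  4 | W B5 → L1 hit [D]
  5 | R B5 → L1 hit [D]
  6 | W B4 → L0 hit [D]
  7 | W B3 → L1 miss wb→B5 [D]
  8 | R B0 → L0 miss wb→B4 [-]
  9 | R B4 → L0 miss [-]
  10 | W B3 → L1 hit [D]
  11 | W B3 → L1 hit [D]
  12 | R B3 → L1 hit [D]
  13 | R B3 → L1 hit [D]
  14 | R B0 → L0 miss [-]

DIRTY = [3]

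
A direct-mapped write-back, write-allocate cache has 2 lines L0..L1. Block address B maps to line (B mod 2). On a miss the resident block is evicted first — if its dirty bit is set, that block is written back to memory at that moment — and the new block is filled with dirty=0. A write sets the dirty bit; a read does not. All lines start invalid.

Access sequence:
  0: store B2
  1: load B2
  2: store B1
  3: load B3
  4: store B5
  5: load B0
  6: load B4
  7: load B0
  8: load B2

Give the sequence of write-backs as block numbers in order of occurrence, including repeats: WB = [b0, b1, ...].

WB = [1, 2]

0: W B2 → L0 miss [D]
1: R B2 → L0 hit [D]
2: W B1 → L1 miss [D]
3: R B3 → L1 miss wb→B1 [-]
4: W B5 → L1 miss [D]
5: R B0 → L0 miss wb→B2 [-]
6: R B4 → L0 miss [-]
7: R B0 → L0 miss [-]
8: R B2 → L0 miss [-]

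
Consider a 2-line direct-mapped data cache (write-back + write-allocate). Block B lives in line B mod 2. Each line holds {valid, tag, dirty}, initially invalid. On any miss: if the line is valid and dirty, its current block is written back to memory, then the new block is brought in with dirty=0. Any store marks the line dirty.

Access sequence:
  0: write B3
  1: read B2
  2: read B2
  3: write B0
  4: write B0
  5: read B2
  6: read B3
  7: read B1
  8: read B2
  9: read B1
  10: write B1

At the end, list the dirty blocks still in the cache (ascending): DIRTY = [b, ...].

DIRTY = [1]

  0 | W B3 → L1 miss [D]
  1 | R B2 → L0 miss [-]
  2 | R B2 → L0 hit [-]
  3 | W B0 → L0 miss [D]
  4 | W B0 → L0 hit [D]
  5 | R B2 → L0 miss wb→B0 [-]
  6 | R B3 → L1 hit [D]
  7 | R B1 → L1 miss wb→B3 [-]
  8 | R B2 → L0 hit [-]
  9 | R B1 → L1 hit [-]
  10 | W B1 → L1 hit [D]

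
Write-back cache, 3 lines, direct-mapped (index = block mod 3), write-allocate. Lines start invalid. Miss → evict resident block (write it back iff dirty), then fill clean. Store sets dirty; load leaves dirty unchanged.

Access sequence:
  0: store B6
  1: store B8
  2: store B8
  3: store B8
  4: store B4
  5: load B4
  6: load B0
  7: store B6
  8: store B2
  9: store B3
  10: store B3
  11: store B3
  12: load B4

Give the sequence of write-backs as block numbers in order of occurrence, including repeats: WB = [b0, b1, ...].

  0 | W B6 → L0 miss [D]
  1 | W B8 → L2 miss [D]
  2 | W B8 → L2 hit [D]
  3 | W B8 → L2 hit [D]
  4 | W B4 → L1 miss [D]
  5 | R B4 → L1 hit [D]
  6 | R B0 → L0 miss wb→B6 [-]
  7 | W B6 → L0 miss [D]
  8 | W B2 → L2 miss wb→B8 [D]
  9 | W B3 → L0 miss wb→B6 [D]
  10 | W B3 → L0 hit [D]
  11 | W B3 → L0 hit [D]
  12 | R B4 → L1 hit [D]

WB = [6, 8, 6]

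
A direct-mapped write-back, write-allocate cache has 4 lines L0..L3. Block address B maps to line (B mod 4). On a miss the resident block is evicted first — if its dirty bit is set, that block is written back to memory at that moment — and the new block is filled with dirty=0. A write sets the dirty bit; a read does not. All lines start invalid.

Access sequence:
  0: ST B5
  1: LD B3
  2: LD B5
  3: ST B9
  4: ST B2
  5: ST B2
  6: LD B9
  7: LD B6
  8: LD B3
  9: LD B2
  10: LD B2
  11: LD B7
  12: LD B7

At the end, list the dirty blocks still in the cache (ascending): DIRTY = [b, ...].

DIRTY = [9]

  0 | W B5 → L1 miss [D]
  1 | R B3 → L3 miss [-]
  2 | R B5 → L1 hit [D]
  3 | W B9 → L1 miss wb→B5 [D]
  4 | W B2 → L2 miss [D]
  5 | W B2 → L2 hit [D]
  6 | R B9 → L1 hit [D]
  7 | R B6 → L2 miss wb→B2 [-]
  8 | R B3 → L3 hit [-]
  9 | R B2 → L2 miss [-]
  10 | R B2 → L2 hit [-]
  11 | R B7 → L3 miss [-]
  12 | R B7 → L3 hit [-]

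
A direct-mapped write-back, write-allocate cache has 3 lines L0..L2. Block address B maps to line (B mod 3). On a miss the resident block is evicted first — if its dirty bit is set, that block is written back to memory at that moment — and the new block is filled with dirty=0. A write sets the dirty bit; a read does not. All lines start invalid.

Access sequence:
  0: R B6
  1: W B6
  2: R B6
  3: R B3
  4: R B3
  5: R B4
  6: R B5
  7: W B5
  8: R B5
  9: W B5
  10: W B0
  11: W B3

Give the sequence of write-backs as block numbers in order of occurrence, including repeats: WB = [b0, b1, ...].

  0 | R B6 → L0 miss [-]
  1 | W B6 → L0 hit [D]
  2 | R B6 → L0 hit [D]
  3 | R B3 → L0 miss wb→B6 [-]
  4 | R B3 → L0 hit [-]
  5 | R B4 → L1 miss [-]
  6 | R B5 → L2 miss [-]
  7 | W B5 → L2 hit [D]
  8 | R B5 → L2 hit [D]
  9 | W B5 → L2 hit [D]
  10 | W B0 → L0 miss [D]
  11 | W B3 → L0 miss wb→B0 [D]

WB = [6, 0]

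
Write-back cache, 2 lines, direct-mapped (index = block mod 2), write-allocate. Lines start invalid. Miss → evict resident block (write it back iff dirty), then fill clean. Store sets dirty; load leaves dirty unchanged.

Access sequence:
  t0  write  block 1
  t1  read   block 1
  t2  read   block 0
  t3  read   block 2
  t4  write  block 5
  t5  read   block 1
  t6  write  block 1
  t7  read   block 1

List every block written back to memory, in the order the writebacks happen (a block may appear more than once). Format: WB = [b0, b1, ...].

0: W B1 → L1 miss [D]
1: R B1 → L1 hit [D]
2: R B0 → L0 miss [-]
3: R B2 → L0 miss [-]
4: W B5 → L1 miss wb→B1 [D]
5: R B1 → L1 miss wb→B5 [-]
6: W B1 → L1 hit [D]
7: R B1 → L1 hit [D]

WB = [1, 5]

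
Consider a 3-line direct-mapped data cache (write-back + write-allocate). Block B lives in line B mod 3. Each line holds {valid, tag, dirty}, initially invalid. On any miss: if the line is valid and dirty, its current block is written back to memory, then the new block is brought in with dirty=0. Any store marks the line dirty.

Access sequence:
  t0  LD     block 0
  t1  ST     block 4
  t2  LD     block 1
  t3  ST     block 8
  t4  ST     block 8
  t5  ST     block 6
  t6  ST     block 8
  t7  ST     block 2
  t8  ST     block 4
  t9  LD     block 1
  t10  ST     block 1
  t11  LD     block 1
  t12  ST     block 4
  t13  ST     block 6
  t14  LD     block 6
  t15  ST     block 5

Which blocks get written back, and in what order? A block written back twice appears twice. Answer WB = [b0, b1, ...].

WB = [4, 8, 4, 1, 2]

  0 | R B0 → L0 miss [-]
  1 | W B4 → L1 miss [D]
  2 | R B1 → L1 miss wb→B4 [-]
  3 | W B8 → L2 miss [D]
  4 | W B8 → L2 hit [D]
  5 | W B6 → L0 miss [D]
  6 | W B8 → L2 hit [D]
  7 | W B2 → L2 miss wb→B8 [D]
  8 | W B4 → L1 miss [D]
  9 | R B1 → L1 miss wb→B4 [-]
  10 | W B1 → L1 hit [D]
  11 | R B1 → L1 hit [D]
  12 | W B4 → L1 miss wb→B1 [D]
  13 | W B6 → L0 hit [D]
  14 | R B6 → L0 hit [D]
  15 | W B5 → L2 miss wb→B2 [D]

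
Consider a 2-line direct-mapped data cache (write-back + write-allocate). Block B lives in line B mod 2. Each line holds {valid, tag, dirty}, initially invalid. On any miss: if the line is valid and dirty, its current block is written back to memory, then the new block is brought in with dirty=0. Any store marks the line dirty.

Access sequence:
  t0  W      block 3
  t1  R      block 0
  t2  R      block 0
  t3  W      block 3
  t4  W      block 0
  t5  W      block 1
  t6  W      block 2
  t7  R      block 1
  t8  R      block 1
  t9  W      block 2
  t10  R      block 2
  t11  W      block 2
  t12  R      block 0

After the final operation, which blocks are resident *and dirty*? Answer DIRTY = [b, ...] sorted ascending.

DIRTY = [1]

0: W B3 -> L1 miss  d=D]
1: R B0 -> L0 miss  d=-]
2: R B0 -> L0 hit  d=-]
3: W B3 -> L1 hit  d=D]
4: W B0 -> L0 hit  d=D]
5: W B1 -> L1 miss wb->B3  d=D]
6: W B2 -> L0 miss wb->B0  d=D]
7: R B1 -> L1 hit  d=D]
8: R B1 -> L1 hit  d=D]
9: W B2 -> L0 hit  d=D]
10: R B2 -> L0 hit  d=D]
11: W B2 -> L0 hit  d=D]
12: R B0 -> L0 miss wb->B2  d=-]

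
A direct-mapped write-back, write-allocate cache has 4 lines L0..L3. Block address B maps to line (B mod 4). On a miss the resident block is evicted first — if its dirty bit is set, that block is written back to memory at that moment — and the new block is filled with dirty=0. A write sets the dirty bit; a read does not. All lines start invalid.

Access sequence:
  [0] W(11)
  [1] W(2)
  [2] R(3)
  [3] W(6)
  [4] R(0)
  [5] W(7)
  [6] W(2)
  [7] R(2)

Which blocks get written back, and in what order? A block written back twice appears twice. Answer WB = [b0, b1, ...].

0: W B11 → L3 miss [D]
1: W B2 → L2 miss [D]
2: R B3 → L3 miss wb→B11 [-]
3: W B6 → L2 miss wb→B2 [D]
4: R B0 → L0 miss [-]
5: W B7 → L3 miss [D]
6: W B2 → L2 miss wb→B6 [D]
7: R B2 → L2 hit [D]

WB = [11, 2, 6]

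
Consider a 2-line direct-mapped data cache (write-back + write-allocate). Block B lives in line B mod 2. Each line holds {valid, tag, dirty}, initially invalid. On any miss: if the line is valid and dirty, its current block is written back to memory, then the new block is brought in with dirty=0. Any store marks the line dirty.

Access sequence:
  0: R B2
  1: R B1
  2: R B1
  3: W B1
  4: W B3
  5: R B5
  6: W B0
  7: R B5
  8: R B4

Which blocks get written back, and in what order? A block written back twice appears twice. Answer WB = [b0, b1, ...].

0: R B2 → L0 miss [-]
1: R B1 → L1 miss [-]
2: R B1 → L1 hit [-]
3: W B1 → L1 hit [D]
4: W B3 → L1 miss wb→B1 [D]
5: R B5 → L1 miss wb→B3 [-]
6: W B0 → L0 miss [D]
7: R B5 → L1 hit [-]
8: R B4 → L0 miss wb→B0 [-]

WB = [1, 3, 0]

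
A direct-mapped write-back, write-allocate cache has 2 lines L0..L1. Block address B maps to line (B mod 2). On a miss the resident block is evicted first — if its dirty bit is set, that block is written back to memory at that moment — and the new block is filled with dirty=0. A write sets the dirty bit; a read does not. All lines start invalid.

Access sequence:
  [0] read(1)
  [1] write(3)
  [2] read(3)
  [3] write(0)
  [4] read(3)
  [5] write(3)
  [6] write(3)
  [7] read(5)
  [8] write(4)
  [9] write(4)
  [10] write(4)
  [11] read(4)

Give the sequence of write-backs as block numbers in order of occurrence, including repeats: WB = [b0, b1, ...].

WB = [3, 0]

0: R B1 → L1 miss [-]
1: W B3 → L1 miss [D]
2: R B3 → L1 hit [D]
3: W B0 → L0 miss [D]
4: R B3 → L1 hit [D]
5: W B3 → L1 hit [D]
6: W B3 → L1 hit [D]
7: R B5 → L1 miss wb→B3 [-]
8: W B4 → L0 miss wb→B0 [D]
9: W B4 → L0 hit [D]
10: W B4 → L0 hit [D]
11: R B4 → L0 hit [D]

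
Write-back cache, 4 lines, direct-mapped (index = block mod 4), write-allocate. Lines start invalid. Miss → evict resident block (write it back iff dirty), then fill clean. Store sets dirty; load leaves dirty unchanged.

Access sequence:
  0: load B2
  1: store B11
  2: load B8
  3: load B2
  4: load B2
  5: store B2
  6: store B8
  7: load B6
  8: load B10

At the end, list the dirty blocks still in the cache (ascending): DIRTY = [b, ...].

DIRTY = [8, 11]

  0 | R B2 → L2 miss [-]
  1 | W B11 → L3 miss [D]
  2 | R B8 → L0 miss [-]
  3 | R B2 → L2 hit [-]
  4 | R B2 → L2 hit [-]
  5 | W B2 → L2 hit [D]
  6 | W B8 → L0 hit [D]
  7 | R B6 → L2 miss wb→B2 [-]
  8 | R B10 → L2 miss [-]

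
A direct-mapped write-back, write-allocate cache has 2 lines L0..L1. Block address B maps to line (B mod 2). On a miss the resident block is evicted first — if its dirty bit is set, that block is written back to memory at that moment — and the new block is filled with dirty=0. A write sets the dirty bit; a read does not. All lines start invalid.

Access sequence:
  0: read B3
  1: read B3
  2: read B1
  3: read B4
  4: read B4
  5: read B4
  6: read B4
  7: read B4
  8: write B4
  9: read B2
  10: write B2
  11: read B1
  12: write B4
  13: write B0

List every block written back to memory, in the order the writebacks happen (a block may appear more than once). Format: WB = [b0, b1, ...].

0: R B3 -> L1 miss  d=-]
1: R B3 -> L1 hit  d=-]
2: R B1 -> L1 miss  d=-]
3: R B4 -> L0 miss  d=-]
4: R B4 -> L0 hit  d=-]
5: R B4 -> L0 hit  d=-]
6: R B4 -> L0 hit  d=-]
7: R B4 -> L0 hit  d=-]
8: W B4 -> L0 hit  d=D]
9: R B2 -> L0 miss wb->B4  d=-]
10: W B2 -> L0 hit  d=D]
11: R B1 -> L1 hit  d=-]
12: W B4 -> L0 miss wb->B2  d=D]
13: W B0 -> L0 miss wb->B4  d=D]

WB = [4, 2, 4]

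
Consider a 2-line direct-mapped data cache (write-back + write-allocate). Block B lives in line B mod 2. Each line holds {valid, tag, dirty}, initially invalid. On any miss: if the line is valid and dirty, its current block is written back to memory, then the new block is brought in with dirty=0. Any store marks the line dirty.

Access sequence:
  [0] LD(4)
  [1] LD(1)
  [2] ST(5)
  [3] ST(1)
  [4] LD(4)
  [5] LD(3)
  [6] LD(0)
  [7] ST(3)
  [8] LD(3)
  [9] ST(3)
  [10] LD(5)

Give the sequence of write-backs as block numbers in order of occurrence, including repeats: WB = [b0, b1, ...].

0: R B4 -> L0 miss  d=-]
1: R B1 -> L1 miss  d=-]
2: W B5 -> L1 miss  d=D]
3: W B1 -> L1 miss wb->B5  d=D]
4: R B4 -> L0 hit  d=-]
5: R B3 -> L1 miss wb->B1  d=-]
6: R B0 -> L0 miss  d=-]
7: W B3 -> L1 hit  d=D]
8: R B3 -> L1 hit  d=D]
9: W B3 -> L1 hit  d=D]
10: R B5 -> L1 miss wb->B3  d=-]

WB = [5, 1, 3]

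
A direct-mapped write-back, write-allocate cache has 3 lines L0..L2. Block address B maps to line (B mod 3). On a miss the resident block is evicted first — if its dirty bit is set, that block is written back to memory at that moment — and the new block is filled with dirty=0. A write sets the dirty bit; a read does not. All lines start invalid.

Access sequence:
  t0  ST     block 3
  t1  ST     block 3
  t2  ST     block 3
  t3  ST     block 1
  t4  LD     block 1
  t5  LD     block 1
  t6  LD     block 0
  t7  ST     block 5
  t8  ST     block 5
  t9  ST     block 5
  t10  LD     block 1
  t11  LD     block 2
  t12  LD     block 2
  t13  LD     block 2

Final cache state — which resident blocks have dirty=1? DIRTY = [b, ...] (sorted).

0: W B3 → L0 miss [D]
1: W B3 → L0 hit [D]
2: W B3 → L0 hit [D]
3: W B1 → L1 miss [D]
4: R B1 → L1 hit [D]
5: R B1 → L1 hit [D]
6: R B0 → L0 miss wb→B3 [-]
7: W B5 → L2 miss [D]
8: W B5 → L2 hit [D]
9: W B5 → L2 hit [D]
10: R B1 → L1 hit [D]
11: R B2 → L2 miss wb→B5 [-]
12: R B2 → L2 hit [-]
13: R B2 → L2 hit [-]

DIRTY = [1]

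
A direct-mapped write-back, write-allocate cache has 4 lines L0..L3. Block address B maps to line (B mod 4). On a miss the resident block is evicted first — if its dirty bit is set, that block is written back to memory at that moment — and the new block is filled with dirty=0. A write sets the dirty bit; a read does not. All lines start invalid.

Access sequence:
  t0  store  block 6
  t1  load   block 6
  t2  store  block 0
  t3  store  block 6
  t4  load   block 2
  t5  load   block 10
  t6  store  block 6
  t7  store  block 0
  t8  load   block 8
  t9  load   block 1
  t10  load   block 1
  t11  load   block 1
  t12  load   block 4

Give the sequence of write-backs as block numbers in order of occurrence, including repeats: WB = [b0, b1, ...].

  0 | W B6 → L2 miss [D]
  1 | R B6 → L2 hit [D]
  2 | W B0 → L0 miss [D]
  3 | W B6 → L2 hit [D]
  4 | R B2 → L2 miss wb→B6 [-]
  5 | R B10 → L2 miss [-]
  6 | W B6 → L2 miss [D]
  7 | W B0 → L0 hit [D]
  8 | R B8 → L0 miss wb→B0 [-]
  9 | R B1 → L1 miss [-]
  10 | R B1 → L1 hit [-]
  11 | R B1 → L1 hit [-]
  12 | R B4 → L0 miss [-]

WB = [6, 0]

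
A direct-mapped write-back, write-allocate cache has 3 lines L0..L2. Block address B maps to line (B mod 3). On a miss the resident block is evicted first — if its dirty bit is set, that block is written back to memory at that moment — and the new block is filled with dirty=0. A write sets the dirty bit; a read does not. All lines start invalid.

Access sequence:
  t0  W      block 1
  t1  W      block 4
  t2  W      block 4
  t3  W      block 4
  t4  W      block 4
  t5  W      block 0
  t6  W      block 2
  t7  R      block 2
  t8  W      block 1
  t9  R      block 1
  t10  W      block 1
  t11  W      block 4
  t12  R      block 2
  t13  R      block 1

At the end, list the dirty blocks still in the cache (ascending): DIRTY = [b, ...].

0: W B1 -> L1 miss  d=D]
1: W B4 -> L1 miss wb->B1  d=D]
2: W B4 -> L1 hit  d=D]
3: W B4 -> L1 hit  d=D]
4: W B4 -> L1 hit  d=D]
5: W B0 -> L0 miss  d=D]
6: W B2 -> L2 miss  d=D]
7: R B2 -> L2 hit  d=D]
8: W B1 -> L1 miss wb->B4  d=D]
9: R B1 -> L1 hit  d=D]
10: W B1 -> L1 hit  d=D]
11: W B4 -> L1 miss wb->B1  d=D]
12: R B2 -> L2 hit  d=D]
13: R B1 -> L1 miss wb->B4  d=-]

DIRTY = [0, 2]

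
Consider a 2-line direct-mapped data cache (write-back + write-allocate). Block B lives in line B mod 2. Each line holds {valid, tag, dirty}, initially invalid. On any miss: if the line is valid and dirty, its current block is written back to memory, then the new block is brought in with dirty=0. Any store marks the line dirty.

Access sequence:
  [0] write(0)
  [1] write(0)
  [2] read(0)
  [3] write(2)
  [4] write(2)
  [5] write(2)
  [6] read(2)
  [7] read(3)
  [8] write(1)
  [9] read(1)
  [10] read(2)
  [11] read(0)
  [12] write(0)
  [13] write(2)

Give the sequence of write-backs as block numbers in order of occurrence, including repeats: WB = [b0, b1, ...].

0: W B0 → L0 miss [D]
1: W B0 → L0 hit [D]
2: R B0 → L0 hit [D]
3: W B2 → L0 miss wb→B0 [D]
4: W B2 → L0 hit [D]
5: W B2 → L0 hit [D]
6: R B2 → L0 hit [D]
7: R B3 → L1 miss [-]
8: W B1 → L1 miss [D]
9: R B1 → L1 hit [D]
10: R B2 → L0 hit [D]
11: R B0 → L0 miss wb→B2 [-]
12: W B0 → L0 hit [D]
13: W B2 → L0 miss wb→B0 [D]

WB = [0, 2, 0]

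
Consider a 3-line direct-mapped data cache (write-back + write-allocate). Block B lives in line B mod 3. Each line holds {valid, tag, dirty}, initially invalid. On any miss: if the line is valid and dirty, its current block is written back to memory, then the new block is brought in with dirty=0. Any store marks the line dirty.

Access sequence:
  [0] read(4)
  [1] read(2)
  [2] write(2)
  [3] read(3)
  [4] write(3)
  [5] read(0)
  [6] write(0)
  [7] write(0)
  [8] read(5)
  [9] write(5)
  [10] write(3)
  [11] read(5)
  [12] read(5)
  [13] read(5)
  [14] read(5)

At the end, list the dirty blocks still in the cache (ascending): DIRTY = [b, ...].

DIRTY = [3, 5]

0: R B4 → L1 miss [-]
1: R B2 → L2 miss [-]
2: W B2 → L2 hit [D]
3: R B3 → L0 miss [-]
4: W B3 → L0 hit [D]
5: R B0 → L0 miss wb→B3 [-]
6: W B0 → L0 hit [D]
7: W B0 → L0 hit [D]
8: R B5 → L2 miss wb→B2 [-]
9: W B5 → L2 hit [D]
10: W B3 → L0 miss wb→B0 [D]
11: R B5 → L2 hit [D]
12: R B5 → L2 hit [D]
13: R B5 → L2 hit [D]
14: R B5 → L2 hit [D]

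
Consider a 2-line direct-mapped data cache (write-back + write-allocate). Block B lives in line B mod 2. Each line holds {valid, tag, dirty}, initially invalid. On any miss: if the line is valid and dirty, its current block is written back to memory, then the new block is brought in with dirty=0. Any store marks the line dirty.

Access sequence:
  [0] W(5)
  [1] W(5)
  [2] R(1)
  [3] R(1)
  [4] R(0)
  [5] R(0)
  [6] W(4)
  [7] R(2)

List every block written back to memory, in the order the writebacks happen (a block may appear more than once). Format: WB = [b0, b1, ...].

WB = [5, 4]

0: W B5 -> L1 miss  d=D]
1: W B5 -> L1 hit  d=D]
2: R B1 -> L1 miss wb->B5  d=-]
3: R B1 -> L1 hit  d=-]
4: R B0 -> L0 miss  d=-]
5: R B0 -> L0 hit  d=-]
6: W B4 -> L0 miss  d=D]
7: R B2 -> L0 miss wb->B4  d=-]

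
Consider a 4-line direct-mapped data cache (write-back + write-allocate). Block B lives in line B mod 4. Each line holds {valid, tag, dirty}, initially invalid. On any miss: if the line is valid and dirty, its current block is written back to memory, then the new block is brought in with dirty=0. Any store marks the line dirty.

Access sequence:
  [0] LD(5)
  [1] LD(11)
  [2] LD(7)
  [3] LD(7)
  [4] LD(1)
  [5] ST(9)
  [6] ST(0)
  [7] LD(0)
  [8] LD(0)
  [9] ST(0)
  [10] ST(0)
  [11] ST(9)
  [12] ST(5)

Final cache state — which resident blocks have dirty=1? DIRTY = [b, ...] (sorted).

DIRTY = [0, 5]

0: R B5 → L1 miss [-]
1: R B11 → L3 miss [-]
2: R B7 → L3 miss [-]
3: R B7 → L3 hit [-]
4: R B1 → L1 miss [-]
5: W B9 → L1 miss [D]
6: W B0 → L0 miss [D]
7: R B0 → L0 hit [D]
8: R B0 → L0 hit [D]
9: W B0 → L0 hit [D]
10: W B0 → L0 hit [D]
11: W B9 → L1 hit [D]
12: W B5 → L1 miss wb→B9 [D]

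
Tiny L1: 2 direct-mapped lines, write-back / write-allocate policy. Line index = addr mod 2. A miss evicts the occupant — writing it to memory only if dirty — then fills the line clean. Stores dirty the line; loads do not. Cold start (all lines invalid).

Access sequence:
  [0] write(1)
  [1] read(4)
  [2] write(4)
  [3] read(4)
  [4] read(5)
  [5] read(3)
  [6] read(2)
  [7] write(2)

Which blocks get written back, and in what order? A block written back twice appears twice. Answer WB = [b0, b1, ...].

WB = [1, 4]

0: W B1 -> L1 miss  d=D]
1: R B4 -> L0 miss  d=-]
2: W B4 -> L0 hit  d=D]
3: R B4 -> L0 hit  d=D]
4: R B5 -> L1 miss wb->B1  d=-]
5: R B3 -> L1 miss  d=-]
6: R B2 -> L0 miss wb->B4  d=-]
7: W B2 -> L0 hit  d=D]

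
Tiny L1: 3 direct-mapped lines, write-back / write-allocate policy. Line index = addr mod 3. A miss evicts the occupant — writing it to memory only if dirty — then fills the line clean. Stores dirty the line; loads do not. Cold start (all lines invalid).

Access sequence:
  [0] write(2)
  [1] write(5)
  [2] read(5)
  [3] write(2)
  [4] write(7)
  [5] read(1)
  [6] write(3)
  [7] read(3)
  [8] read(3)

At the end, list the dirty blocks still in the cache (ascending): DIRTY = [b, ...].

  0 | W B2 → L2 miss [D]
  1 | W B5 → L2 miss wb→B2 [D]
  2 | R B5 → L2 hit [D]
  3 | W B2 → L2 miss wb→B5 [D]
  4 | W B7 → L1 miss [D]
  5 | R B1 → L1 miss wb→B7 [-]
  6 | W B3 → L0 miss [D]
  7 | R B3 → L0 hit [D]
  8 | R B3 → L0 hit [D]

DIRTY = [2, 3]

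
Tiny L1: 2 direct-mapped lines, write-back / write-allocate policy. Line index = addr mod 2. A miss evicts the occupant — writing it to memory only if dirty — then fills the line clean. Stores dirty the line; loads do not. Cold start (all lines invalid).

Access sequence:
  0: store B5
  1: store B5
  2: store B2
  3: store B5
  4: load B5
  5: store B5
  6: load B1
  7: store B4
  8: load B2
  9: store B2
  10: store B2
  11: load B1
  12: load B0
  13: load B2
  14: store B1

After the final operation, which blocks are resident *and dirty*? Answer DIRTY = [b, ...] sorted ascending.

0: W B5 -> L1 miss  d=D]
1: W B5 -> L1 hit  d=D]
2: W B2 -> L0 miss  d=D]
3: W B5 -> L1 hit  d=D]
4: R B5 -> L1 hit  d=D]
5: W B5 -> L1 hit  d=D]
6: R B1 -> L1 miss wb->B5  d=-]
7: W B4 -> L0 miss wb->B2  d=D]
8: R B2 -> L0 miss wb->B4  d=-]
9: W B2 -> L0 hit  d=D]
10: W B2 -> L0 hit  d=D]
11: R B1 -> L1 hit  d=-]
12: R B0 -> L0 miss wb->B2  d=-]
13: R B2 -> L0 miss  d=-]
14: W B1 -> L1 hit  d=D]

DIRTY = [1]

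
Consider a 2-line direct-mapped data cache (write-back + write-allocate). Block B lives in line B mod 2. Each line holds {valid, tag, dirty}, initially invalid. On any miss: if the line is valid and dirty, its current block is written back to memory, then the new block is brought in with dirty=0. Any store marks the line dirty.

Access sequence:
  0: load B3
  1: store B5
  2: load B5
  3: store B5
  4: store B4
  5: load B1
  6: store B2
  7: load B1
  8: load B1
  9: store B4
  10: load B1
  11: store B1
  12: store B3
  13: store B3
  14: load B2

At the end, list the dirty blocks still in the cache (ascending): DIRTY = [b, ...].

0: R B3 -> L1 miss  d=-]
1: W B5 -> L1 miss  d=D]
2: R B5 -> L1 hit  d=D]
3: W B5 -> L1 hit  d=D]
4: W B4 -> L0 miss  d=D]
5: R B1 -> L1 miss wb->B5  d=-]
6: W B2 -> L0 miss wb->B4  d=D]
7: R B1 -> L1 hit  d=-]
8: R B1 -> L1 hit  d=-]
9: W B4 -> L0 miss wb->B2  d=D]
10: R B1 -> L1 hit  d=-]
11: W B1 -> L1 hit  d=D]
12: W B3 -> L1 miss wb->B1  d=D]
13: W B3 -> L1 hit  d=D]
14: R B2 -> L0 miss wb->B4  d=-]

DIRTY = [3]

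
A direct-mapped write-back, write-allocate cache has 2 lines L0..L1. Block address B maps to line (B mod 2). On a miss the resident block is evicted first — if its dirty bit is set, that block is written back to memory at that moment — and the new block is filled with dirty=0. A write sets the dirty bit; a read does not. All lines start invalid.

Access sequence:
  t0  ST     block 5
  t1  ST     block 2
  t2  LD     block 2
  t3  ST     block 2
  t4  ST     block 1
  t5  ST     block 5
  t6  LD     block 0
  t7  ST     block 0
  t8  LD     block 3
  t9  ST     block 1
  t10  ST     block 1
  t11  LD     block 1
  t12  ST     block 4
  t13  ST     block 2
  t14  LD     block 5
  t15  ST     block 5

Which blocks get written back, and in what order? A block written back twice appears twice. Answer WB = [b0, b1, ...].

WB = [5, 1, 2, 5, 0, 4, 1]

  0 | W B5 → L1 miss [D]
  1 | W B2 → L0 miss [D]
  2 | R B2 → L0 hit [D]
  3 | W B2 → L0 hit [D]
  4 | W B1 → L1 miss wb→B5 [D]
  5 | W B5 → L1 miss wb→B1 [D]
  6 | R B0 → L0 miss wb→B2 [-]
  7 | W B0 → L0 hit [D]
  8 | R B3 → L1 miss wb→B5 [-]
  9 | W B1 → L1 miss [D]
  10 | W B1 → L1 hit [D]
  11 | R B1 → L1 hit [D]
  12 | W B4 → L0 miss wb→B0 [D]
  13 | W B2 → L0 miss wb→B4 [D]
  14 | R B5 → L1 miss wb→B1 [-]
  15 | W B5 → L1 hit [D]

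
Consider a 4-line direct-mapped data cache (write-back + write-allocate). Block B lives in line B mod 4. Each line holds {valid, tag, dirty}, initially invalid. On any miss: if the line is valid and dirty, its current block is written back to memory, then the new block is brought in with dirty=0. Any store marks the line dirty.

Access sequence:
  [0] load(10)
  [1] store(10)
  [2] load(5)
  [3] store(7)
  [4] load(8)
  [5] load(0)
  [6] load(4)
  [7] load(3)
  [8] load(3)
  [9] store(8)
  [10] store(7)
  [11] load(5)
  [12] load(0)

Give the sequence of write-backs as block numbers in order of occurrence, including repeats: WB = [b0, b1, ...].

WB = [7, 8]

  0 | R B10 → L2 miss [-]
  1 | W B10 → L2 hit [D]
  2 | R B5 → L1 miss [-]
  3 | W B7 → L3 miss [D]
  4 | R B8 → L0 miss [-]
  5 | R B0 → L0 miss [-]
  6 | R B4 → L0 miss [-]
  7 | R B3 → L3 miss wb→B7 [-]
  8 | R B3 → L3 hit [-]
  9 | W B8 → L0 miss [D]
  10 | W B7 → L3 miss [D]
  11 | R B5 → L1 hit [-]
  12 | R B0 → L0 miss wb→B8 [-]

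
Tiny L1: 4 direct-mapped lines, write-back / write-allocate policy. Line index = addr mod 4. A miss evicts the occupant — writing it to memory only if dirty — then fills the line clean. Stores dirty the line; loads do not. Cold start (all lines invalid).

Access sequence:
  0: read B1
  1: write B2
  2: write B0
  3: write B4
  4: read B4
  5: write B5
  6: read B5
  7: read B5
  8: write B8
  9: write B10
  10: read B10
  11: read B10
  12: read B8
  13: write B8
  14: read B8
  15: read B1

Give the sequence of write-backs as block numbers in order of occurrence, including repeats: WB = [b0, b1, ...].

  0 | R B1 → L1 miss [-]
  1 | W B2 → L2 miss [D]
  2 | W B0 → L0 miss [D]
  3 | W B4 → L0 miss wb→B0 [D]
  4 | R B4 → L0 hit [D]
  5 | W B5 → L1 miss [D]
  6 | R B5 → L1 hit [D]
  7 | R B5 → L1 hit [D]
  8 | W B8 → L0 miss wb→B4 [D]
  9 | W B10 → L2 miss wb→B2 [D]
  10 | R B10 → L2 hit [D]
  11 | R B10 → L2 hit [D]
  12 | R B8 → L0 hit [D]
  13 | W B8 → L0 hit [D]
  14 | R B8 → L0 hit [D]
  15 | R B1 → L1 miss wb→B5 [-]

WB = [0, 4, 2, 5]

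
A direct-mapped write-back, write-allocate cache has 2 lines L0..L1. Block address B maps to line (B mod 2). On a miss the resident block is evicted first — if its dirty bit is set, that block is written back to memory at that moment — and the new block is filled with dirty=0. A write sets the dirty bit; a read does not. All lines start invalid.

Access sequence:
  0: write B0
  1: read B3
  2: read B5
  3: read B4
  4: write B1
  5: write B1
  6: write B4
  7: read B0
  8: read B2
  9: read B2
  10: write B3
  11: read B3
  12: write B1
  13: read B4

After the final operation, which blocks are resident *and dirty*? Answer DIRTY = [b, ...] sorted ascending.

DIRTY = [1]

0: W B0 → L0 miss [D]
1: R B3 → L1 miss [-]
2: R B5 → L1 miss [-]
3: R B4 → L0 miss wb→B0 [-]
4: W B1 → L1 miss [D]
5: W B1 → L1 hit [D]
6: W B4 → L0 hit [D]
7: R B0 → L0 miss wb→B4 [-]
8: R B2 → L0 miss [-]
9: R B2 → L0 hit [-]
10: W B3 → L1 miss wb→B1 [D]
11: R B3 → L1 hit [D]
12: W B1 → L1 miss wb→B3 [D]
13: R B4 → L0 miss [-]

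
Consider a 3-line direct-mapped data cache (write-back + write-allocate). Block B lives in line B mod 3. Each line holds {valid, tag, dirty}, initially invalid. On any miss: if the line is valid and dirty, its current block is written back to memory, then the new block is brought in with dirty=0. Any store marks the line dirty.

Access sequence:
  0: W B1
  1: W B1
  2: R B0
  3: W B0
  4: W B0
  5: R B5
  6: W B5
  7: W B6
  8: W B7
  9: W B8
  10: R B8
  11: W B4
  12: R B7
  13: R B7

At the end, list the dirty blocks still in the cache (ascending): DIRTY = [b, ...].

DIRTY = [6, 8]

  0 | W B1 → L1 miss [D]
  1 | W B1 → L1 hit [D]
  2 | R B0 → L0 miss [-]
  3 | W B0 → L0 hit [D]
  4 | W B0 → L0 hit [D]
  5 | R B5 → L2 miss [-]
  6 | W B5 → L2 hit [D]
  7 | W B6 → L0 miss wb→B0 [D]
  8 | W B7 → L1 miss wb→B1 [D]
  9 | W B8 → L2 miss wb→B5 [D]
  10 | R B8 → L2 hit [D]
  11 | W B4 → L1 miss wb→B7 [D]
  12 | R B7 → L1 miss wb→B4 [-]
  13 | R B7 → L1 hit [-]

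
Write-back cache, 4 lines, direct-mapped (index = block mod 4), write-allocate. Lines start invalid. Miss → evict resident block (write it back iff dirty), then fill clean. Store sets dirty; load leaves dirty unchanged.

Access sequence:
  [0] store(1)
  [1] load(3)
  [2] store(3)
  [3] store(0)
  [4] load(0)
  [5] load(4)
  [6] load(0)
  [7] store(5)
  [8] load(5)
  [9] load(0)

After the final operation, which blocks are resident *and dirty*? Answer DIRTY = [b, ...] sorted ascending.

  0 | W B1 → L1 miss [D]
  1 | R B3 → L3 miss [-]
  2 | W B3 → L3 hit [D]
  3 | W B0 → L0 miss [D]
  4 | R B0 → L0 hit [D]
  5 | R B4 → L0 miss wb→B0 [-]
  6 | R B0 → L0 miss [-]
  7 | W B5 → L1 miss wb→B1 [D]
  8 | R B5 → L1 hit [D]
  9 | R B0 → L0 hit [-]

DIRTY = [3, 5]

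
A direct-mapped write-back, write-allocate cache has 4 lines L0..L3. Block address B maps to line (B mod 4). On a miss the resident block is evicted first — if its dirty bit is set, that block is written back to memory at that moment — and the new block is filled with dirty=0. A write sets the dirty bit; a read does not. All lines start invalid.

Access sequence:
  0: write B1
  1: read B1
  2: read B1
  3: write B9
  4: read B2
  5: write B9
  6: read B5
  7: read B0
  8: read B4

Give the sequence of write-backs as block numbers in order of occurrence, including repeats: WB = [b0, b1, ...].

WB = [1, 9]

0: W B1 -> L1 miss  d=D]
1: R B1 -> L1 hit  d=D]
2: R B1 -> L1 hit  d=D]
3: W B9 -> L1 miss wb->B1  d=D]
4: R B2 -> L2 miss  d=-]
5: W B9 -> L1 hit  d=D]
6: R B5 -> L1 miss wb->B9  d=-]
7: R B0 -> L0 miss  d=-]
8: R B4 -> L0 miss  d=-]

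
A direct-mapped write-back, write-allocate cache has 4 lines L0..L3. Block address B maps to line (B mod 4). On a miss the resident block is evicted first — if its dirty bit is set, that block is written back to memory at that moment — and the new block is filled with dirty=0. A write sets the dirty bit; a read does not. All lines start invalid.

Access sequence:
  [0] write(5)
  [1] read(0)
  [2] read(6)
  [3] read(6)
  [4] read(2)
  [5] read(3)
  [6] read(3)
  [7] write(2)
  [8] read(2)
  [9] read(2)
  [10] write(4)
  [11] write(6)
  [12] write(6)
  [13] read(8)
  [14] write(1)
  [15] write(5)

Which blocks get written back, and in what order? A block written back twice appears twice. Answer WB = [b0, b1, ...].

WB = [2, 4, 5, 1]

0: W B5 → L1 miss [D]
1: R B0 → L0 miss [-]
2: R B6 → L2 miss [-]
3: R B6 → L2 hit [-]
4: R B2 → L2 miss [-]
5: R B3 → L3 miss [-]
6: R B3 → L3 hit [-]
7: W B2 → L2 hit [D]
8: R B2 → L2 hit [D]
9: R B2 → L2 hit [D]
10: W B4 → L0 miss [D]
11: W B6 → L2 miss wb→B2 [D]
12: W B6 → L2 hit [D]
13: R B8 → L0 miss wb→B4 [-]
14: W B1 → L1 miss wb→B5 [D]
15: W B5 → L1 miss wb→B1 [D]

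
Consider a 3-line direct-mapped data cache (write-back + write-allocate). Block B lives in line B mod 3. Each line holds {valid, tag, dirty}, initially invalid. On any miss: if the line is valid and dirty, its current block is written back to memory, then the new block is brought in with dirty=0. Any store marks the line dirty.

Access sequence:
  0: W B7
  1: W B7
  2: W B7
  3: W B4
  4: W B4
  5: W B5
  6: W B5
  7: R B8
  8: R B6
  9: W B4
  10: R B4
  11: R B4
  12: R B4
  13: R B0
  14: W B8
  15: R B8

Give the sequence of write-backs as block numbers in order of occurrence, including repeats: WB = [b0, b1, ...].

0: W B7 → L1 miss [D]
1: W B7 → L1 hit [D]
2: W B7 → L1 hit [D]
3: W B4 → L1 miss wb→B7 [D]
4: W B4 → L1 hit [D]
5: W B5 → L2 miss [D]
6: W B5 → L2 hit [D]
7: R B8 → L2 miss wb→B5 [-]
8: R B6 → L0 miss [-]
9: W B4 → L1 hit [D]
10: R B4 → L1 hit [D]
11: R B4 → L1 hit [D]
12: R B4 → L1 hit [D]
13: R B0 → L0 miss [-]
14: W B8 → L2 hit [D]
15: R B8 → L2 hit [D]

WB = [7, 5]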